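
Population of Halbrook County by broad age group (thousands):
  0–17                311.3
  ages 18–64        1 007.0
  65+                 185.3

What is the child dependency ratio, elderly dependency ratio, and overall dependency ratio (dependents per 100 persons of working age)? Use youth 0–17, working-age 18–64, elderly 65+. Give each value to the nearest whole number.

Youth dependency ratio: 31
Old-age dependency ratio: 18
Total dependency ratio: 49

Youth dependency ratio = 311.3 / 1 007.0 × 100 = 31
Old-age dependency ratio = 185.3 / 1 007.0 × 100 = 18
Total dependency ratio = (311.3 + 185.3) / 1 007.0 × 100 = 496.6 / 1 007.0 × 100 = 49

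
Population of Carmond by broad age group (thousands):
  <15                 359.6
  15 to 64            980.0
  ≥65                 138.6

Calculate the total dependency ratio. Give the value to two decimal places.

Total dependency ratio: 50.84

Total dependency ratio = (359.6 + 138.6) / 980.0 × 100 = 498.2 / 980.0 × 100 = 50.84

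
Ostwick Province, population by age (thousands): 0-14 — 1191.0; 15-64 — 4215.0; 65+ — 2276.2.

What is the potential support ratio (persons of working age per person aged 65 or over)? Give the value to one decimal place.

Potential support ratio: 1.9

Potential support ratio = 4215.0 / 2276.2 = 1.9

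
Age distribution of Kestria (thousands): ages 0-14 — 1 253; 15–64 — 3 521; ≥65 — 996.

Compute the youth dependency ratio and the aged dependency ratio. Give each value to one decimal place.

Youth dependency ratio: 35.6
Old-age dependency ratio: 28.3

Youth dependency ratio = 1 253 / 3 521 × 100 = 35.6
Old-age dependency ratio = 996 / 3 521 × 100 = 28.3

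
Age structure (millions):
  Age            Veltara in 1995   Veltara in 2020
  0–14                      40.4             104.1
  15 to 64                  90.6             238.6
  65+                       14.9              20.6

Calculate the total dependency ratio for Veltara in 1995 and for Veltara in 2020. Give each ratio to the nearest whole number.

Veltara in 1995: (40.4 + 14.9) / 90.6 × 100 = 55.3 / 90.6 × 100 = 61
Veltara in 2020: (104.1 + 20.6) / 238.6 × 100 = 124.7 / 238.6 × 100 = 52

Veltara in 1995: 61
Veltara in 2020: 52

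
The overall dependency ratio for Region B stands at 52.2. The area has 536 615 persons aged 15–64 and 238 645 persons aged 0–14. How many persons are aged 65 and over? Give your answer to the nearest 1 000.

Total dependency ratio = (youth + elderly) / working-age × 100
52.2 = (238 645 + E) / 536 615 × 100
⇒ 41 000

Aged 65 and over: 41 000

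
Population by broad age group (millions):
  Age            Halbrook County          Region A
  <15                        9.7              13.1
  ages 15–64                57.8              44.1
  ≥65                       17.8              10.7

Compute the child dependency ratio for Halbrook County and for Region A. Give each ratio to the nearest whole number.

Halbrook County: 9.7 / 57.8 × 100 = 17
Region A: 13.1 / 44.1 × 100 = 30

Halbrook County: 17
Region A: 30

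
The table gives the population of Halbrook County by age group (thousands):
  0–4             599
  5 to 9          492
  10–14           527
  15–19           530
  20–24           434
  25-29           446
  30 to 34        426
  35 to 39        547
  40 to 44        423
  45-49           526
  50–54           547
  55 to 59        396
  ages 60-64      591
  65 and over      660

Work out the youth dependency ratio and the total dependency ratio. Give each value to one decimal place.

Youth dependency ratio: 33.3
Total dependency ratio: 46.8

0–14: 599 + 492 + 527 = 1 618
15–64: 530 + 434 + 446 + 426 + 547 + 423 + 526 + 547 + 396 + 591 = 4 866
65+: 660
Youth dependency ratio = 1 618 / 4 866 × 100 = 33.3
Total dependency ratio = (1 618 + 660) / 4 866 × 100 = 2 278 / 4 866 × 100 = 46.8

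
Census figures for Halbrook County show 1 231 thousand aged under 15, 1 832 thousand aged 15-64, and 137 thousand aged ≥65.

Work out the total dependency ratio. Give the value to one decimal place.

Total dependency ratio = (1 231 + 137) / 1 832 × 100 = 1 368 / 1 832 × 100 = 74.7

Total dependency ratio: 74.7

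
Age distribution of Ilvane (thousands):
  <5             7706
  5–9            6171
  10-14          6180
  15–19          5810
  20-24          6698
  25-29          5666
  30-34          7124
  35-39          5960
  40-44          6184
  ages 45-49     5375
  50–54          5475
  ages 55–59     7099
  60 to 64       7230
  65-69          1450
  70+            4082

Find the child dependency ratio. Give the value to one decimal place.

Youth dependency ratio: 32.0

0–14: 7706 + 6171 + 6180 = 20057
15–64: 5810 + 6698 + 5666 + 7124 + 5960 + 6184 + 5375 + 5475 + 7099 + 7230 = 62621
65+: 1450 + 4082 = 5532
Youth dependency ratio = 20057 / 62621 × 100 = 32.0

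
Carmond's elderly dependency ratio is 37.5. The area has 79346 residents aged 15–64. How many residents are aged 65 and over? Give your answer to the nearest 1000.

Aged 65 and over: 30000

Old-age dependency ratio = elderly / working-age × 100
37.5 = E / 79346 × 100
⇒ 30000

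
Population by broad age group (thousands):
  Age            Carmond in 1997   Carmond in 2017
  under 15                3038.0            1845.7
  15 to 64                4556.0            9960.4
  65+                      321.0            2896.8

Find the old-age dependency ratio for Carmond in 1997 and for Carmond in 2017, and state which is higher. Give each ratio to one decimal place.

Carmond in 1997: 7.0
Carmond in 2017: 29.1
Higher: Carmond in 2017

Carmond in 1997: 321.0 / 4556.0 × 100 = 7.0
Carmond in 2017: 2896.8 / 9960.4 × 100 = 29.1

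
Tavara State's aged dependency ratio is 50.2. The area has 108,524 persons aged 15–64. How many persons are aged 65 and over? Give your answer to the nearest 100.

Old-age dependency ratio = elderly / working-age × 100
50.2 = E / 108,524 × 100
⇒ 54,500

Aged 65 and over: 54,500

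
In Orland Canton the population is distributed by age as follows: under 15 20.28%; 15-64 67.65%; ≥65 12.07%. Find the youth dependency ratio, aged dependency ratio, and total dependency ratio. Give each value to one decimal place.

Youth dependency ratio: 30.0
Old-age dependency ratio: 17.8
Total dependency ratio: 47.8

Youth dependency ratio = 20.28 / 67.65 × 100 = 30.0
Old-age dependency ratio = 12.07 / 67.65 × 100 = 17.8
Total dependency ratio = (20.28 + 12.07) / 67.65 × 100 = 32.35 / 67.65 × 100 = 47.8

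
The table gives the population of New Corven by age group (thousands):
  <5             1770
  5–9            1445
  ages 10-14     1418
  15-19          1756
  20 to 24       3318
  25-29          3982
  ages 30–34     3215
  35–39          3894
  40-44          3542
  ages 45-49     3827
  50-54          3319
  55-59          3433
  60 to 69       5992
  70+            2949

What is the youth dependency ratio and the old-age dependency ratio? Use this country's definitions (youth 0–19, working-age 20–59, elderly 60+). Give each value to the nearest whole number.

Youth dependency ratio: 22
Old-age dependency ratio: 31

0–19: 1770 + 1445 + 1418 + 1756 = 6389
20–59: 3318 + 3982 + 3215 + 3894 + 3542 + 3827 + 3319 + 3433 = 28530
60+: 5992 + 2949 = 8941
Youth dependency ratio = 6389 / 28530 × 100 = 22
Old-age dependency ratio = 8941 / 28530 × 100 = 31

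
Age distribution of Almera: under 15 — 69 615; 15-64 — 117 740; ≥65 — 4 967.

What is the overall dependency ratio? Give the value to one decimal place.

Total dependency ratio: 63.3

Total dependency ratio = (69 615 + 4 967) / 117 740 × 100 = 74 582 / 117 740 × 100 = 63.3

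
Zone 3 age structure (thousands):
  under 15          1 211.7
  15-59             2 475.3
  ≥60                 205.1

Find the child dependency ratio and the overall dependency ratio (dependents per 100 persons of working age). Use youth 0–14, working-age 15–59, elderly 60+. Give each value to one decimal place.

Youth dependency ratio = 1 211.7 / 2 475.3 × 100 = 49.0
Total dependency ratio = (1 211.7 + 205.1) / 2 475.3 × 100 = 1 416.8 / 2 475.3 × 100 = 57.2

Youth dependency ratio: 49.0
Total dependency ratio: 57.2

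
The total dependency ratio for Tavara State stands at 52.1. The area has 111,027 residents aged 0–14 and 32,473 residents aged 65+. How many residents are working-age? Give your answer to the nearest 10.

Total dependency ratio = (youth + elderly) / working-age × 100
52.1 = (111,027 + 32,473) / W × 100
⇒ 275,430

Working-age: 275,430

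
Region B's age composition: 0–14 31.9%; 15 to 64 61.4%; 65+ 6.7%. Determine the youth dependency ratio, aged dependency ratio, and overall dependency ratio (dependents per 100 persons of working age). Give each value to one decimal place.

Youth dependency ratio = 31.9 / 61.4 × 100 = 52.0
Old-age dependency ratio = 6.7 / 61.4 × 100 = 10.9
Total dependency ratio = (31.9 + 6.7) / 61.4 × 100 = 38.6 / 61.4 × 100 = 62.9

Youth dependency ratio: 52.0
Old-age dependency ratio: 10.9
Total dependency ratio: 62.9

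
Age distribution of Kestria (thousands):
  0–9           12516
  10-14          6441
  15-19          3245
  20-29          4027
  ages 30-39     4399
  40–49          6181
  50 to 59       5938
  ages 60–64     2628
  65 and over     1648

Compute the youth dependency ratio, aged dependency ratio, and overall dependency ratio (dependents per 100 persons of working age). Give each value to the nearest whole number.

Youth dependency ratio: 72
Old-age dependency ratio: 6
Total dependency ratio: 78

0–14: 12516 + 6441 = 18957
15–64: 3245 + 4027 + 4399 + 6181 + 5938 + 2628 = 26418
65+: 1648
Youth dependency ratio = 18957 / 26418 × 100 = 72
Old-age dependency ratio = 1648 / 26418 × 100 = 6
Total dependency ratio = (18957 + 1648) / 26418 × 100 = 20605 / 26418 × 100 = 78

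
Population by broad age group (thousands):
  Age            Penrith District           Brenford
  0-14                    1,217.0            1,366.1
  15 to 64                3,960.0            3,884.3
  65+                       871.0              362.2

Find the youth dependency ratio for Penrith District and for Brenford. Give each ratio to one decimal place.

Penrith District: 30.7
Brenford: 35.2

Penrith District: 1,217.0 / 3,960.0 × 100 = 30.7
Brenford: 1,366.1 / 3,884.3 × 100 = 35.2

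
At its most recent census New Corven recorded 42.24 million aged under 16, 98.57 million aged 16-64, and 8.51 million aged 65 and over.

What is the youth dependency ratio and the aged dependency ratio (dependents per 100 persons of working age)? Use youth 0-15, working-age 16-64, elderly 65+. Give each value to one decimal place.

Youth dependency ratio: 42.9
Old-age dependency ratio: 8.6

Youth dependency ratio = 42.24 / 98.57 × 100 = 42.9
Old-age dependency ratio = 8.51 / 98.57 × 100 = 8.6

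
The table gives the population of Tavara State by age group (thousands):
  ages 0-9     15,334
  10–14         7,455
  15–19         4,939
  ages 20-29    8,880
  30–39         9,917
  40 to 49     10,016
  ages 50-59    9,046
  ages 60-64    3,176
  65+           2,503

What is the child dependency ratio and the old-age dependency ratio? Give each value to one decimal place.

Youth dependency ratio: 49.6
Old-age dependency ratio: 5.4

0–14: 15,334 + 7,455 = 22,789
15–64: 4,939 + 8,880 + 9,917 + 10,016 + 9,046 + 3,176 = 45,974
65+: 2,503
Youth dependency ratio = 22,789 / 45,974 × 100 = 49.6
Old-age dependency ratio = 2,503 / 45,974 × 100 = 5.4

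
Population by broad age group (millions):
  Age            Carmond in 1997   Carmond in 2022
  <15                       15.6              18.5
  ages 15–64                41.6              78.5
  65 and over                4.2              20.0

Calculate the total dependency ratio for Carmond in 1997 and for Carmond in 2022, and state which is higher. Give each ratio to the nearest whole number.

Carmond in 1997: 48
Carmond in 2022: 49
Higher: Carmond in 2022

Carmond in 1997: (15.6 + 4.2) / 41.6 × 100 = 19.8 / 41.6 × 100 = 48
Carmond in 2022: (18.5 + 20.0) / 78.5 × 100 = 38.5 / 78.5 × 100 = 49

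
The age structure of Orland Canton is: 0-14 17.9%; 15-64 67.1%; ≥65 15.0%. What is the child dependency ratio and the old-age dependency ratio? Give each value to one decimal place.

Youth dependency ratio = 17.9 / 67.1 × 100 = 26.7
Old-age dependency ratio = 15.0 / 67.1 × 100 = 22.4

Youth dependency ratio: 26.7
Old-age dependency ratio: 22.4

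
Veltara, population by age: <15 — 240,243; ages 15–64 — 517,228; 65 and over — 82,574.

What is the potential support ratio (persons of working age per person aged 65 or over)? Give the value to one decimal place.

Potential support ratio: 6.3

Potential support ratio = 517,228 / 82,574 = 6.3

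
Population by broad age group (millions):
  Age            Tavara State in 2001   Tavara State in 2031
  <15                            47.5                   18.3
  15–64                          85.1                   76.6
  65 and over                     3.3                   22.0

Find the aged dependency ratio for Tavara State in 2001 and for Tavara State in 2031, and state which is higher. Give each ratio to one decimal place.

Tavara State in 2001: 3.9
Tavara State in 2031: 28.7
Higher: Tavara State in 2031

Tavara State in 2001: 3.3 / 85.1 × 100 = 3.9
Tavara State in 2031: 22.0 / 76.6 × 100 = 28.7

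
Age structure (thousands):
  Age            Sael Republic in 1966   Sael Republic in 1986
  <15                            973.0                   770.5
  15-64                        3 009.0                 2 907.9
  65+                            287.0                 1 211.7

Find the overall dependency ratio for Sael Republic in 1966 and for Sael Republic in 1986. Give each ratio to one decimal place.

Sael Republic in 1966: (973.0 + 287.0) / 3 009.0 × 100 = 1 260.0 / 3 009.0 × 100 = 41.9
Sael Republic in 1986: (770.5 + 1 211.7) / 2 907.9 × 100 = 1 982.2 / 2 907.9 × 100 = 68.2

Sael Republic in 1966: 41.9
Sael Republic in 1986: 68.2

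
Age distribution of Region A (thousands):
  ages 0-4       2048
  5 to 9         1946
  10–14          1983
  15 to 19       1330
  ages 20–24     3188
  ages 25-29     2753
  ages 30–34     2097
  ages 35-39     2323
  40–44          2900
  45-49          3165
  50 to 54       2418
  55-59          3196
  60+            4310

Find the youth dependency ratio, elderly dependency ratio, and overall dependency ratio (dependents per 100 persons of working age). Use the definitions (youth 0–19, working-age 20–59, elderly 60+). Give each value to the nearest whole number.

Youth dependency ratio: 33
Old-age dependency ratio: 20
Total dependency ratio: 53

0–19: 2048 + 1946 + 1983 + 1330 = 7307
20–59: 3188 + 2753 + 2097 + 2323 + 2900 + 3165 + 2418 + 3196 = 22040
60+: 4310
Youth dependency ratio = 7307 / 22040 × 100 = 33
Old-age dependency ratio = 4310 / 22040 × 100 = 20
Total dependency ratio = (7307 + 4310) / 22040 × 100 = 11617 / 22040 × 100 = 53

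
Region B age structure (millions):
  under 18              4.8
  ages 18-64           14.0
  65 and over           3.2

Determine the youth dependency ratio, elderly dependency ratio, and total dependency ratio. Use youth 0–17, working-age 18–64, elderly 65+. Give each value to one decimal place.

Youth dependency ratio: 34.3
Old-age dependency ratio: 22.9
Total dependency ratio: 57.1

Youth dependency ratio = 4.8 / 14.0 × 100 = 34.3
Old-age dependency ratio = 3.2 / 14.0 × 100 = 22.9
Total dependency ratio = (4.8 + 3.2) / 14.0 × 100 = 8.0 / 14.0 × 100 = 57.1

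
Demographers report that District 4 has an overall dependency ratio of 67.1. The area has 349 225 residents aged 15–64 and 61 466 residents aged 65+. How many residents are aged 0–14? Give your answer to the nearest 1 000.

Total dependency ratio = (youth + elderly) / working-age × 100
67.1 = (Y + 61 466) / 349 225 × 100
⇒ 173 000

Aged 0–14: 173 000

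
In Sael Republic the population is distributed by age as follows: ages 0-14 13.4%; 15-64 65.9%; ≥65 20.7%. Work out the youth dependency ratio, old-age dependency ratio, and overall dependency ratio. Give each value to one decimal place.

Youth dependency ratio = 13.4 / 65.9 × 100 = 20.3
Old-age dependency ratio = 20.7 / 65.9 × 100 = 31.4
Total dependency ratio = (13.4 + 20.7) / 65.9 × 100 = 34.1 / 65.9 × 100 = 51.7

Youth dependency ratio: 20.3
Old-age dependency ratio: 31.4
Total dependency ratio: 51.7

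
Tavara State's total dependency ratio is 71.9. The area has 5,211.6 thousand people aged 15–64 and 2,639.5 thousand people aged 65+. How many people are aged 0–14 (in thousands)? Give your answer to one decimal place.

Aged 0–14: 1,107.6

Total dependency ratio = (youth + elderly) / working-age × 100
71.9 = (Y + 2,639.5) / 5,211.6 × 100
⇒ 1,107.6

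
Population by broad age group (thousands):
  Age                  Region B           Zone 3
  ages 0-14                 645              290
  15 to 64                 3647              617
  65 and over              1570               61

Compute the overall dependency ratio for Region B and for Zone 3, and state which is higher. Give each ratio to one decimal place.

Region B: (645 + 1570) / 3647 × 100 = 2215 / 3647 × 100 = 60.7
Zone 3: (290 + 61) / 617 × 100 = 351 / 617 × 100 = 56.9

Region B: 60.7
Zone 3: 56.9
Higher: Region B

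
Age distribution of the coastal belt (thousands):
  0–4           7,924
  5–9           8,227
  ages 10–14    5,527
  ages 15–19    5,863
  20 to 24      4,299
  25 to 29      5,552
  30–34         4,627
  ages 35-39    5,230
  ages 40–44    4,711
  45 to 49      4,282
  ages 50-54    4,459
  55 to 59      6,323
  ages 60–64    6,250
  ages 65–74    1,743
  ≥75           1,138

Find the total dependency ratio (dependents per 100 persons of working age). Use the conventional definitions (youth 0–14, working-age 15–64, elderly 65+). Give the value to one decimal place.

Total dependency ratio: 47.6

0–14: 7,924 + 8,227 + 5,527 = 21,678
15–64: 5,863 + 4,299 + 5,552 + 4,627 + 5,230 + 4,711 + 4,282 + 4,459 + 6,323 + 6,250 = 51,596
65+: 1,743 + 1,138 = 2,881
Total dependency ratio = (21,678 + 2,881) / 51,596 × 100 = 24,559 / 51,596 × 100 = 47.6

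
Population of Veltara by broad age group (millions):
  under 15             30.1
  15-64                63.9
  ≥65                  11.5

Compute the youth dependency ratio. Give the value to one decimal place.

Youth dependency ratio: 47.1

Youth dependency ratio = 30.1 / 63.9 × 100 = 47.1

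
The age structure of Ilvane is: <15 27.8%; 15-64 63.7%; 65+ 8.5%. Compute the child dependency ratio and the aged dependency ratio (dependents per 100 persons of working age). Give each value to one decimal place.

Youth dependency ratio = 27.8 / 63.7 × 100 = 43.6
Old-age dependency ratio = 8.5 / 63.7 × 100 = 13.3

Youth dependency ratio: 43.6
Old-age dependency ratio: 13.3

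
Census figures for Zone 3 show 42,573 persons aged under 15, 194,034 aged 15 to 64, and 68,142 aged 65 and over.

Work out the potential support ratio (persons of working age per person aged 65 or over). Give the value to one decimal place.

Potential support ratio: 2.8

Potential support ratio = 194,034 / 68,142 = 2.8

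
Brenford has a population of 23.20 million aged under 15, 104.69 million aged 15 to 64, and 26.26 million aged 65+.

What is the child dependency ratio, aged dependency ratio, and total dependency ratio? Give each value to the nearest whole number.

Youth dependency ratio = 23.20 / 104.69 × 100 = 22
Old-age dependency ratio = 26.26 / 104.69 × 100 = 25
Total dependency ratio = (23.20 + 26.26) / 104.69 × 100 = 49.46 / 104.69 × 100 = 47

Youth dependency ratio: 22
Old-age dependency ratio: 25
Total dependency ratio: 47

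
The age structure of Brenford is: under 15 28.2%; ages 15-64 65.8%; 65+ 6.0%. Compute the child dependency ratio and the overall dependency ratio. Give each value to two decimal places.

Youth dependency ratio = 28.2 / 65.8 × 100 = 42.86
Total dependency ratio = (28.2 + 6.0) / 65.8 × 100 = 34.2 / 65.8 × 100 = 51.98

Youth dependency ratio: 42.86
Total dependency ratio: 51.98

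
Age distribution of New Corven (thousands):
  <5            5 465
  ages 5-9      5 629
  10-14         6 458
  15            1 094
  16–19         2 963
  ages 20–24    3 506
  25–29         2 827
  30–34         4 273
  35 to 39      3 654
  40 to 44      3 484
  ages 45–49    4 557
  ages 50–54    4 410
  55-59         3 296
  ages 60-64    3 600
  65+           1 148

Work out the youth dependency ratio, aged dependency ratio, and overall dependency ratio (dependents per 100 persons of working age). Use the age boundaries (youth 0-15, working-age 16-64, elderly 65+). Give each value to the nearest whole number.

Youth dependency ratio: 51
Old-age dependency ratio: 3
Total dependency ratio: 54

0–15: 5 465 + 5 629 + 6 458 + 1 094 = 18 646
16–64: 2 963 + 3 506 + 2 827 + 4 273 + 3 654 + 3 484 + 4 557 + 4 410 + 3 296 + 3 600 = 36 570
65+: 1 148
Youth dependency ratio = 18 646 / 36 570 × 100 = 51
Old-age dependency ratio = 1 148 / 36 570 × 100 = 3
Total dependency ratio = (18 646 + 1 148) / 36 570 × 100 = 19 794 / 36 570 × 100 = 54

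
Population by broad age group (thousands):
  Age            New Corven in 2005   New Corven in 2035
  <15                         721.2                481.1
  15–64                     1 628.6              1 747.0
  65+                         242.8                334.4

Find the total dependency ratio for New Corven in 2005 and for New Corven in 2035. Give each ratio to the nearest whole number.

New Corven in 2005: (721.2 + 242.8) / 1 628.6 × 100 = 964.0 / 1 628.6 × 100 = 59
New Corven in 2035: (481.1 + 334.4) / 1 747.0 × 100 = 815.5 / 1 747.0 × 100 = 47

New Corven in 2005: 59
New Corven in 2035: 47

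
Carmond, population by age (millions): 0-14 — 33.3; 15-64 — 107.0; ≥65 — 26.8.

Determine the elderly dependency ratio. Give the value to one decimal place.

Old-age dependency ratio = 26.8 / 107.0 × 100 = 25.0

Old-age dependency ratio: 25.0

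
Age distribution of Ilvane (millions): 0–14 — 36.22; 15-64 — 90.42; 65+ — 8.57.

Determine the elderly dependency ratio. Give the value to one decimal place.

Old-age dependency ratio: 9.5

Old-age dependency ratio = 8.57 / 90.42 × 100 = 9.5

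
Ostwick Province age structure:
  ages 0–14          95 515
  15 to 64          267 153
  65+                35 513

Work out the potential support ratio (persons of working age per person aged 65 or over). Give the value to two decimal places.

Potential support ratio = 267 153 / 35 513 = 7.52

Potential support ratio: 7.52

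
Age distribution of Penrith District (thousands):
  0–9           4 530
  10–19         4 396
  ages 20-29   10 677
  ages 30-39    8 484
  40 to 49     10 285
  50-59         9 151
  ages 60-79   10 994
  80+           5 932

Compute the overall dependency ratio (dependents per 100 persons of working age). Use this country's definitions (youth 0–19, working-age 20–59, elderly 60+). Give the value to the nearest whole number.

Total dependency ratio: 67

0–19: 4 530 + 4 396 = 8 926
20–59: 10 677 + 8 484 + 10 285 + 9 151 = 38 597
60+: 10 994 + 5 932 = 16 926
Total dependency ratio = (8 926 + 16 926) / 38 597 × 100 = 25 852 / 38 597 × 100 = 67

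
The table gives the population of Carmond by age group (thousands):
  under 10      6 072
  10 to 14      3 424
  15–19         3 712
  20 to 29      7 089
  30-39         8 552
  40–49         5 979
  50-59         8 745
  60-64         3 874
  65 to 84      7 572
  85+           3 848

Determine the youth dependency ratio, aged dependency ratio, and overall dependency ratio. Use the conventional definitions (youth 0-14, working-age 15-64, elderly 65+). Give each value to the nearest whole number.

0–14: 6 072 + 3 424 = 9 496
15–64: 3 712 + 7 089 + 8 552 + 5 979 + 8 745 + 3 874 = 37 951
65+: 7 572 + 3 848 = 11 420
Youth dependency ratio = 9 496 / 37 951 × 100 = 25
Old-age dependency ratio = 11 420 / 37 951 × 100 = 30
Total dependency ratio = (9 496 + 11 420) / 37 951 × 100 = 20 916 / 37 951 × 100 = 55

Youth dependency ratio: 25
Old-age dependency ratio: 30
Total dependency ratio: 55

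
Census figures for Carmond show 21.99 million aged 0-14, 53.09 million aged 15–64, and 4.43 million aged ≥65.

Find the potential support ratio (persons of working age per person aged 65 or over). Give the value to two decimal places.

Potential support ratio: 11.98

Potential support ratio = 53.09 / 4.43 = 11.98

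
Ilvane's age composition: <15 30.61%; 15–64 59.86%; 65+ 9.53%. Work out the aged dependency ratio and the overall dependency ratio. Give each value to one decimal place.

Old-age dependency ratio: 15.9
Total dependency ratio: 67.1

Old-age dependency ratio = 9.53 / 59.86 × 100 = 15.9
Total dependency ratio = (30.61 + 9.53) / 59.86 × 100 = 40.14 / 59.86 × 100 = 67.1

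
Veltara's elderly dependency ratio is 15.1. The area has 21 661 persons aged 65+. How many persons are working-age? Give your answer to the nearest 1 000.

Working-age: 143 000

Old-age dependency ratio = elderly / working-age × 100
15.1 = 21 661 / W × 100
⇒ 143 000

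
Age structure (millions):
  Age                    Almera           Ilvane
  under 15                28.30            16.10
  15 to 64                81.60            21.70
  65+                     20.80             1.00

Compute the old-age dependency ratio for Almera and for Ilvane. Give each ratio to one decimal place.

Almera: 20.80 / 81.60 × 100 = 25.5
Ilvane: 1.00 / 21.70 × 100 = 4.6

Almera: 25.5
Ilvane: 4.6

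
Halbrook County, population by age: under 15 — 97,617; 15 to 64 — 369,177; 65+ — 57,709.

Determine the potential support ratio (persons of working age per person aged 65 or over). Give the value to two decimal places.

Potential support ratio: 6.40

Potential support ratio = 369,177 / 57,709 = 6.40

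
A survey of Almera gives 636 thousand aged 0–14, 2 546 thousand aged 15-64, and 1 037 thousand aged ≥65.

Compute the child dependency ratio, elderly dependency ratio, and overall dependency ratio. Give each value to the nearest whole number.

Youth dependency ratio: 25
Old-age dependency ratio: 41
Total dependency ratio: 66

Youth dependency ratio = 636 / 2 546 × 100 = 25
Old-age dependency ratio = 1 037 / 2 546 × 100 = 41
Total dependency ratio = (636 + 1 037) / 2 546 × 100 = 1 673 / 2 546 × 100 = 66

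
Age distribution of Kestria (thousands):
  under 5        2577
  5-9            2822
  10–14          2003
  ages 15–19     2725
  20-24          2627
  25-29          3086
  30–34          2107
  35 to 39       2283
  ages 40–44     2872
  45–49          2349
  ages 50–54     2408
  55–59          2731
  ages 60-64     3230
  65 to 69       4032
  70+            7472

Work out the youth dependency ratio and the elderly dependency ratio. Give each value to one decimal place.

0–14: 2577 + 2822 + 2003 = 7402
15–64: 2725 + 2627 + 3086 + 2107 + 2283 + 2872 + 2349 + 2408 + 2731 + 3230 = 26418
65+: 4032 + 7472 = 11504
Youth dependency ratio = 7402 / 26418 × 100 = 28.0
Old-age dependency ratio = 11504 / 26418 × 100 = 43.5

Youth dependency ratio: 28.0
Old-age dependency ratio: 43.5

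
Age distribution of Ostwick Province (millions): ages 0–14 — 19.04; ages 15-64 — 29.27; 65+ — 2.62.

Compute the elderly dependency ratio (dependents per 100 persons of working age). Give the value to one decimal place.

Old-age dependency ratio: 9.0

Old-age dependency ratio = 2.62 / 29.27 × 100 = 9.0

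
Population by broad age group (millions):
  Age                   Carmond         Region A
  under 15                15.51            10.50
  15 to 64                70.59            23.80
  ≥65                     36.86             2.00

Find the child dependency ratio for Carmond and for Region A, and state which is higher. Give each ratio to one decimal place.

Carmond: 22.0
Region A: 44.1
Higher: Region A

Carmond: 15.51 / 70.59 × 100 = 22.0
Region A: 10.50 / 23.80 × 100 = 44.1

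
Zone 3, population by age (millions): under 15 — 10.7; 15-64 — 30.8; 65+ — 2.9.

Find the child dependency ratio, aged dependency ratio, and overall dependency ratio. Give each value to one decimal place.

Youth dependency ratio = 10.7 / 30.8 × 100 = 34.7
Old-age dependency ratio = 2.9 / 30.8 × 100 = 9.4
Total dependency ratio = (10.7 + 2.9) / 30.8 × 100 = 13.6 / 30.8 × 100 = 44.2

Youth dependency ratio: 34.7
Old-age dependency ratio: 9.4
Total dependency ratio: 44.2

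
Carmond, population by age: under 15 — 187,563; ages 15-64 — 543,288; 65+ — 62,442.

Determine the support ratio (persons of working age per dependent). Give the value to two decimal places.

Support ratio = 543,288 / (187,563 + 62,442) = 543,288 / 250,005 = 2.17

Support ratio: 2.17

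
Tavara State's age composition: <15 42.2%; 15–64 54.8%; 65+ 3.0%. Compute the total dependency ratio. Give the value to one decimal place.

Total dependency ratio = (42.2 + 3.0) / 54.8 × 100 = 45.2 / 54.8 × 100 = 82.5

Total dependency ratio: 82.5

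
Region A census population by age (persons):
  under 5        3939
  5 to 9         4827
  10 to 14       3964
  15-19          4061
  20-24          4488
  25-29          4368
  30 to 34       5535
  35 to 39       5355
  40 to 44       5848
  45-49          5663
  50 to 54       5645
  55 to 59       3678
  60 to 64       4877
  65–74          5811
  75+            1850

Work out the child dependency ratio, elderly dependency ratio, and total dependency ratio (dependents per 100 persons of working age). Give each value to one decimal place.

0–14: 3939 + 4827 + 3964 = 12730
15–64: 4061 + 4488 + 4368 + 5535 + 5355 + 5848 + 5663 + 5645 + 3678 + 4877 = 49518
65+: 5811 + 1850 = 7661
Youth dependency ratio = 12730 / 49518 × 100 = 25.7
Old-age dependency ratio = 7661 / 49518 × 100 = 15.5
Total dependency ratio = (12730 + 7661) / 49518 × 100 = 20391 / 49518 × 100 = 41.2

Youth dependency ratio: 25.7
Old-age dependency ratio: 15.5
Total dependency ratio: 41.2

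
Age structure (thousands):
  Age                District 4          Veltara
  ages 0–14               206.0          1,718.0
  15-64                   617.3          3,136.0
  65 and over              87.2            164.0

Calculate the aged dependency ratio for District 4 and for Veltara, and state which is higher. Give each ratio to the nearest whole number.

District 4: 14
Veltara: 5
Higher: District 4

District 4: 87.2 / 617.3 × 100 = 14
Veltara: 164.0 / 3,136.0 × 100 = 5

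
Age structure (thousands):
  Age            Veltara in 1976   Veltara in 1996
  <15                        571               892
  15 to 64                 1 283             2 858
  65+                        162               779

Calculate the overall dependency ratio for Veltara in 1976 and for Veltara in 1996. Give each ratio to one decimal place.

Veltara in 1976: (571 + 162) / 1 283 × 100 = 733 / 1 283 × 100 = 57.1
Veltara in 1996: (892 + 779) / 2 858 × 100 = 1 671 / 2 858 × 100 = 58.5

Veltara in 1976: 57.1
Veltara in 1996: 58.5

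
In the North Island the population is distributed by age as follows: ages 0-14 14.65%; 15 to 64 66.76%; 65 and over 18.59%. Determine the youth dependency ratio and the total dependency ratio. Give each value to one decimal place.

Youth dependency ratio: 21.9
Total dependency ratio: 49.8

Youth dependency ratio = 14.65 / 66.76 × 100 = 21.9
Total dependency ratio = (14.65 + 18.59) / 66.76 × 100 = 33.24 / 66.76 × 100 = 49.8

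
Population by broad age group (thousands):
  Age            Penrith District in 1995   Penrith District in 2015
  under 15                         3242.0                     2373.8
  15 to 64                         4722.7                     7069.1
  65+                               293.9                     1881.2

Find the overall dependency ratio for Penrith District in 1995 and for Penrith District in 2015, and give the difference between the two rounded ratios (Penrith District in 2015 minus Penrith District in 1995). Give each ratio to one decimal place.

Penrith District in 1995: (3242.0 + 293.9) / 4722.7 × 100 = 3535.9 / 4722.7 × 100 = 74.9
Penrith District in 2015: (2373.8 + 1881.2) / 7069.1 × 100 = 4255.0 / 7069.1 × 100 = 60.2

Penrith District in 1995: 74.9
Penrith District in 2015: 60.2
Difference: -14.7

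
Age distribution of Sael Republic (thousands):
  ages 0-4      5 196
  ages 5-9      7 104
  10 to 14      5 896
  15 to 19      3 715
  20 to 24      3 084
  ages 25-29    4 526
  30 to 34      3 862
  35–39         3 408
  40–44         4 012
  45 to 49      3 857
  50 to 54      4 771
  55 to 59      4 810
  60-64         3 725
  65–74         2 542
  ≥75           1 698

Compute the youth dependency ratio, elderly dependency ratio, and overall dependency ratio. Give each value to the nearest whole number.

Youth dependency ratio: 46
Old-age dependency ratio: 11
Total dependency ratio: 56

0–14: 5 196 + 7 104 + 5 896 = 18 196
15–64: 3 715 + 3 084 + 4 526 + 3 862 + 3 408 + 4 012 + 3 857 + 4 771 + 4 810 + 3 725 = 39 770
65+: 2 542 + 1 698 = 4 240
Youth dependency ratio = 18 196 / 39 770 × 100 = 46
Old-age dependency ratio = 4 240 / 39 770 × 100 = 11
Total dependency ratio = (18 196 + 4 240) / 39 770 × 100 = 22 436 / 39 770 × 100 = 56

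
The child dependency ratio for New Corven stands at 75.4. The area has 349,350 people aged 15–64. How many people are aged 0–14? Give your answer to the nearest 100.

Youth dependency ratio = youth / working-age × 100
75.4 = Y / 349,350 × 100
⇒ 263,400

Aged 0–14: 263,400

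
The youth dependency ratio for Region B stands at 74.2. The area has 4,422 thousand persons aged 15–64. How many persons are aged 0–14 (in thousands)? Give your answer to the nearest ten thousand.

Aged 0–14: 3,280

Youth dependency ratio = youth / working-age × 100
74.2 = Y / 4,422 × 100
⇒ 3,280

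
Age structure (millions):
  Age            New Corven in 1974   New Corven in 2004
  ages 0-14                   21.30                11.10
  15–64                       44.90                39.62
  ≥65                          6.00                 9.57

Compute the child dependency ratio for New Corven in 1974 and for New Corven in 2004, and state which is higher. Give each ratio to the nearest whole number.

New Corven in 1974: 47
New Corven in 2004: 28
Higher: New Corven in 1974

New Corven in 1974: 21.30 / 44.90 × 100 = 47
New Corven in 2004: 11.10 / 39.62 × 100 = 28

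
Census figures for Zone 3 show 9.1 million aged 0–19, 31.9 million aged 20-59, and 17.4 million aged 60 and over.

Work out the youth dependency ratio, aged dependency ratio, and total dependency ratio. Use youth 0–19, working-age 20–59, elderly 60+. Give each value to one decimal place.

Youth dependency ratio: 28.5
Old-age dependency ratio: 54.5
Total dependency ratio: 83.1

Youth dependency ratio = 9.1 / 31.9 × 100 = 28.5
Old-age dependency ratio = 17.4 / 31.9 × 100 = 54.5
Total dependency ratio = (9.1 + 17.4) / 31.9 × 100 = 26.5 / 31.9 × 100 = 83.1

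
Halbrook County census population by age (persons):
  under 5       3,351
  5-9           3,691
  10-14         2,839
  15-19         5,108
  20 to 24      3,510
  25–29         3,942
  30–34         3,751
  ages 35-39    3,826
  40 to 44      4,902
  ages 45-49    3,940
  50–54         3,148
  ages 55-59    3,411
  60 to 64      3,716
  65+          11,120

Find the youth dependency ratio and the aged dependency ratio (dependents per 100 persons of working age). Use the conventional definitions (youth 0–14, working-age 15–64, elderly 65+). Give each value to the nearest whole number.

0–14: 3,351 + 3,691 + 2,839 = 9,881
15–64: 5,108 + 3,510 + 3,942 + 3,751 + 3,826 + 4,902 + 3,940 + 3,148 + 3,411 + 3,716 = 39,254
65+: 11,120
Youth dependency ratio = 9,881 / 39,254 × 100 = 25
Old-age dependency ratio = 11,120 / 39,254 × 100 = 28

Youth dependency ratio: 25
Old-age dependency ratio: 28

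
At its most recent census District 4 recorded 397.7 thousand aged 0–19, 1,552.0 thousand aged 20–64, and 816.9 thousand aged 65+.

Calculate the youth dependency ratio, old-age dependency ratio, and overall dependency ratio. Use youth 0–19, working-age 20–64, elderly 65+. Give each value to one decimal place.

Youth dependency ratio: 25.6
Old-age dependency ratio: 52.6
Total dependency ratio: 78.3

Youth dependency ratio = 397.7 / 1,552.0 × 100 = 25.6
Old-age dependency ratio = 816.9 / 1,552.0 × 100 = 52.6
Total dependency ratio = (397.7 + 816.9) / 1,552.0 × 100 = 1,214.6 / 1,552.0 × 100 = 78.3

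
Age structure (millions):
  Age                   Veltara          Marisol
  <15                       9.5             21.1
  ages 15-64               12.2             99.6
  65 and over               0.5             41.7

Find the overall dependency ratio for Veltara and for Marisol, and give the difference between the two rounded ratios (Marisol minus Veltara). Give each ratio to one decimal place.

Veltara: (9.5 + 0.5) / 12.2 × 100 = 10.0 / 12.2 × 100 = 82.0
Marisol: (21.1 + 41.7) / 99.6 × 100 = 62.8 / 99.6 × 100 = 63.1

Veltara: 82.0
Marisol: 63.1
Difference: -18.9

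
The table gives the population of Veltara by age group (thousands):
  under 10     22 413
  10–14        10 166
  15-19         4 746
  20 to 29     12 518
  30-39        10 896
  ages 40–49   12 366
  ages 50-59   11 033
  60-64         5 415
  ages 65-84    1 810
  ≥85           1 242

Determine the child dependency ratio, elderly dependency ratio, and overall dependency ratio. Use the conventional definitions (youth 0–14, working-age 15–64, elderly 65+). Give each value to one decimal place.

0–14: 22 413 + 10 166 = 32 579
15–64: 4 746 + 12 518 + 10 896 + 12 366 + 11 033 + 5 415 = 56 974
65+: 1 810 + 1 242 = 3 052
Youth dependency ratio = 32 579 / 56 974 × 100 = 57.2
Old-age dependency ratio = 3 052 / 56 974 × 100 = 5.4
Total dependency ratio = (32 579 + 3 052) / 56 974 × 100 = 35 631 / 56 974 × 100 = 62.5

Youth dependency ratio: 57.2
Old-age dependency ratio: 5.4
Total dependency ratio: 62.5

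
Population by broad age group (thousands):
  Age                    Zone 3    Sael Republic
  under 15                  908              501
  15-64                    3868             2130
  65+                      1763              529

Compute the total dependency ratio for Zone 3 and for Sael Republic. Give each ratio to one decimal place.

Zone 3: 69.1
Sael Republic: 48.4

Zone 3: (908 + 1763) / 3868 × 100 = 2671 / 3868 × 100 = 69.1
Sael Republic: (501 + 529) / 2130 × 100 = 1030 / 2130 × 100 = 48.4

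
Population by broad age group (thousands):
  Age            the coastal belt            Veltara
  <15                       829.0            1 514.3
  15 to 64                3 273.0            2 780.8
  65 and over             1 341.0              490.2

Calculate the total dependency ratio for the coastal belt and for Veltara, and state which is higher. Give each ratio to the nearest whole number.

the coastal belt: 66
Veltara: 72
Higher: Veltara

the coastal belt: (829.0 + 1 341.0) / 3 273.0 × 100 = 2 170.0 / 3 273.0 × 100 = 66
Veltara: (1 514.3 + 490.2) / 2 780.8 × 100 = 2 004.5 / 2 780.8 × 100 = 72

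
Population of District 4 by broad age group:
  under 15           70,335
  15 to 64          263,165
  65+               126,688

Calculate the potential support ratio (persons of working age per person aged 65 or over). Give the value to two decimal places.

Potential support ratio: 2.08

Potential support ratio = 263,165 / 126,688 = 2.08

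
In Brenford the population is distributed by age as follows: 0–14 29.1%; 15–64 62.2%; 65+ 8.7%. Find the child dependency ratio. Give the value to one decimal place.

Youth dependency ratio: 46.8

Youth dependency ratio = 29.1 / 62.2 × 100 = 46.8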